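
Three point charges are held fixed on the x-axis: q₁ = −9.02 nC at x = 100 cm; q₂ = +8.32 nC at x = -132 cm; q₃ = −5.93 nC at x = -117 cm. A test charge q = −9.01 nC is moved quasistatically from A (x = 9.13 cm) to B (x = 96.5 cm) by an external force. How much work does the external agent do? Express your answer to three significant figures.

For quasistatic motion the external work equals the change in potential energy: W_ext = qΔV = q(V_B − V_A).
At A: distances to the source charges are 0.909 m, 1.41 m, 1.26 m; V_A = Σ kqᵢ/rᵢ = -78.5 V.
At B: distances to the source charges are 0.0350 m, 2.29 m, 2.13 m; V_B = Σ kqᵢ/rᵢ = -2310 V.
ΔV = V_B − V_A = -2230 V.
W_ext = qΔV = (-9.01×10⁻⁹ C)(-2230 V) = 2.01×10⁻⁵ J.

2.01×10⁻⁵ J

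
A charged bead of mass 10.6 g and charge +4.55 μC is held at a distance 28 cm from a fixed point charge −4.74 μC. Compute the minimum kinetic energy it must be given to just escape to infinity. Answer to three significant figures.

To just escape, total mechanical energy must reach zero at infinity: ½mv²_min + U = 0, so ½mv²_min = −U = |kQq|/r.
|U| = |kQq|/r = (8.99×10⁹ N·m²/C²)(4.74×10⁻⁶)(4.55×10⁻⁶)/(0.280) = 0.692 J.

0.692 J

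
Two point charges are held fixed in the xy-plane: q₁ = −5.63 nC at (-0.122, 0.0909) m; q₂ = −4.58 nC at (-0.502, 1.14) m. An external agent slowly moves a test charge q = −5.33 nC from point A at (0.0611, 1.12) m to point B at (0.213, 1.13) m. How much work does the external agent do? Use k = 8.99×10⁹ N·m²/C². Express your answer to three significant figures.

For quasistatic motion the external work equals the change in potential energy: W_ext = qΔV = q(V_B − V_A).
At A: distances to the source charges are 1.05 m, 0.563 m; V_A = Σ kqᵢ/rᵢ = -121 V.
At B: distances to the source charges are 1.09 m, 0.715 m; V_B = Σ kqᵢ/rᵢ = -104 V.
ΔV = V_B − V_A = 17.6 V.
W_ext = qΔV = (-5.33×10⁻⁹ C)(17.6 V) = -9.36×10⁻⁸ J.

-9.36×10⁻⁸ J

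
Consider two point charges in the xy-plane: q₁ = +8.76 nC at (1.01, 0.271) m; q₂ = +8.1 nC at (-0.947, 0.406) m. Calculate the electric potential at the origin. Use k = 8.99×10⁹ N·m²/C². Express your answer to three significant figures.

The total potential is the scalar sum of each charge's contribution, V = Σ kqᵢ/rᵢ.
Distances from the field point to each charge: r₁ = 1.05 m, r₂ = 1.03 m.
V = k[(8.76×10⁻⁹)/(1.05) + (8.10×10⁻⁹)/(1.03)] = 146 V.

146 V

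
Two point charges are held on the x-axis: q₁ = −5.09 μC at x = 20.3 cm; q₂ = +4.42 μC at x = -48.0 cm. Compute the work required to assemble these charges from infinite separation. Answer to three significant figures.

-0.296 J

The assembly work is the sum of pairwise potential energies, U = Σ_{i<j} kqᵢqⱼ/rᵢⱼ.
Pair separations: r₁₂ = 0.683 m.
U = (-0.296) = -0.296 J.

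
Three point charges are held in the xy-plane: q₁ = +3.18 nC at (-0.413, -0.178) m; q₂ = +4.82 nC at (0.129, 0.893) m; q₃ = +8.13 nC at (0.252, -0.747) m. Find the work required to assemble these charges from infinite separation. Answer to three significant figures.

The assembly work is the sum of pairwise potential energies, U = Σ_{i<j} kqᵢqⱼ/rᵢⱼ.
Pair separations: r₁₂ = 1.20 m, r₁₃ = 0.875 m, r₂₃ = 1.64 m.
U = (1.15×10⁻⁷) + (2.66×10⁻⁷) + (2.14×10⁻⁷) = 5.95×10⁻⁷ J.

5.95×10⁻⁷ J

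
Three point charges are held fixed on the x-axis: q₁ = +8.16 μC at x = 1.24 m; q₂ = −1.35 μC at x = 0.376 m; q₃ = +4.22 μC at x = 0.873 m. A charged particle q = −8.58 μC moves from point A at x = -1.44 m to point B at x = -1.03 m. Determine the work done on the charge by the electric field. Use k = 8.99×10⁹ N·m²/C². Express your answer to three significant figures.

The work done by the electric force is W_field = −ΔU = −q(V_B − V_A) = q(V_A − V_B).
At A: distances to the source charges are 2.68 m, 1.82 m, 2.31 m; V_A = Σ kqᵢ/rᵢ = 3.71×10⁴ V.
At B: distances to the source charges are 2.27 m, 1.41 m, 1.90 m; V_B = Σ kqᵢ/rᵢ = 4.36×10⁴ V.
ΔV = V_B − V_A = 6530 V.
W_field = −qΔV = −(-8.58×10⁻⁶ C)(6530 V) = 0.0560 J.

0.0560 J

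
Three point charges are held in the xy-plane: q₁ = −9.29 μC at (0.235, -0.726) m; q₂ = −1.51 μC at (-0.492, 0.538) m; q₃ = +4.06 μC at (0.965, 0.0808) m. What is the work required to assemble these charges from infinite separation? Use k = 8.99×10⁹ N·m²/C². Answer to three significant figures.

-0.261 J

The assembly work is the sum of pairwise potential energies, U = Σ_{i<j} kqᵢqⱼ/rᵢⱼ.
Pair separations: r₁₂ = 1.46 m, r₁₃ = 1.09 m, r₂₃ = 1.53 m.
U = (0.0865) + (-0.312) + (-0.0361) = -0.261 J.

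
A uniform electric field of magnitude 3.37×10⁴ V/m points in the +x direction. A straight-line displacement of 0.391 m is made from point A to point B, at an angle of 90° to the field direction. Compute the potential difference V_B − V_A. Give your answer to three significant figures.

0 V

Only the component of displacement along E changes the potential: ΔV = −E·d·cosθ.
ΔV = −(3.37×10⁴ V/m)(0.391 m)cos90° = 0 V.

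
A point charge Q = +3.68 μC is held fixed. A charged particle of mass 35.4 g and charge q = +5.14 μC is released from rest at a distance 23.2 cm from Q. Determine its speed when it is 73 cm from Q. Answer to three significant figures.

Only the electrostatic force acts, so mechanical energy is conserved: ½mv² = U₁ − U₂ = kQq(1/r₁ − 1/r₂).
U₁ − U₂ = (8.99×10⁹ N·m²/C²)(3.68×10⁻⁶ C)(5.14×10⁻⁶ C)(1/0.232 − 1/0.730) = 0.500 J.
v = √(2·0.500/0.0354) = 5.32 m/s.

5.32 m/s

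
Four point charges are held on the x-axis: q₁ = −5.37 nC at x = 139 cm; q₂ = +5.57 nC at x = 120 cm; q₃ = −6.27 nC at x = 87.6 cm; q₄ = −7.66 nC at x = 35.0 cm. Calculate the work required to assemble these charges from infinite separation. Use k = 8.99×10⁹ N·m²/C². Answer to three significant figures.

-1.07×10⁻⁶ J

The work to assemble the configuration equals its total potential energy, U = Σ kqᵢqⱼ/rᵢⱼ over all pairs.
Pair separations: r₁₂ = 0.190 m, r₁₃ = 0.514 m, r₁₄ = 1.04 m, r₂₃ = 0.324 m, r₂₄ = 0.850 m, r₃₄ = 0.526 m.
Summing all 6 pair terms gives U = -1.07×10⁻⁶ J.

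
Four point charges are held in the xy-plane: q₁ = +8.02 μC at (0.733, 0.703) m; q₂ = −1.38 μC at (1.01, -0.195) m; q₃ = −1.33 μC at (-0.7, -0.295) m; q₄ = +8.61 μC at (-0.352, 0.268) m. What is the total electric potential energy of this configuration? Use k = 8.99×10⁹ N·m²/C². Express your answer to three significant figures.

0.150 J

The work to assemble the configuration equals its total potential energy, U = Σ kqᵢqⱼ/rᵢⱼ over all pairs.
Pair separations: r₁₂ = 0.940 m, r₁₃ = 1.75 m, r₁₄ = 1.17 m, r₂₃ = 1.71 m, r₂₄ = 1.44 m, r₃₄ = 0.662 m.
Summing all 6 pair terms gives U = 0.150 J.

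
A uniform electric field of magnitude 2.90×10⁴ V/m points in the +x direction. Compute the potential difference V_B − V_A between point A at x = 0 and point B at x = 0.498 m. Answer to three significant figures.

-1.44×10⁴ V

In a uniform field, potential decreases in the direction of E: V_B − V_A = −E·Δx.
V_B − V_A = −(2.90×10⁴ V/m)(0.498 m) = -1.44×10⁴ V.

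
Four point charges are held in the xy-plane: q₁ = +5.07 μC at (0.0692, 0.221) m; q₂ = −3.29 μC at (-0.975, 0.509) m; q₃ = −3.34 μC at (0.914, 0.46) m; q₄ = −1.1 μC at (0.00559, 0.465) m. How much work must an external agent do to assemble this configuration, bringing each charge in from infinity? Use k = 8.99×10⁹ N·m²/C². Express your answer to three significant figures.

The assembly work is the sum of pairwise potential energies, U = Σ_{i<j} kqᵢqⱼ/rᵢⱼ.
Pair separations: r₁₂ = 1.08 m, r₁₃ = 0.878 m, r₁₄ = 0.252 m, r₂₃ = 1.89 m, r₂₄ = 0.982 m, r₃₄ = 0.908 m.
Summing all 6 pair terms gives U = -0.389 J.

-0.389 J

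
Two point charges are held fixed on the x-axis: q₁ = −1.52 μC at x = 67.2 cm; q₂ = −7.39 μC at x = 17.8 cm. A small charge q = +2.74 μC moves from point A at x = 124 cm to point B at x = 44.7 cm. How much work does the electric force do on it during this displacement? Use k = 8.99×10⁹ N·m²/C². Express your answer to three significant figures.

0.606 J

The work done by the electric force is W_field = −ΔU = −q(V_B − V_A) = q(V_A − V_B).
At A: distances to the source charges are 0.568 m, 1.06 m; V_A = Σ kqᵢ/rᵢ = -8.66×10⁴ V.
At B: distances to the source charges are 0.225 m, 0.269 m; V_B = Σ kqᵢ/rᵢ = -3.08×10⁵ V.
ΔV = V_B − V_A = -2.21×10⁵ V.
W_field = −qΔV = −(2.74×10⁻⁶ C)(-2.21×10⁵ V) = 0.606 J.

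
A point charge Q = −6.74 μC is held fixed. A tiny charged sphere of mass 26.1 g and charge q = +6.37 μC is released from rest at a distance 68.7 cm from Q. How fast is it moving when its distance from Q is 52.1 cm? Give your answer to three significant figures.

3.70 m/s

Only the electrostatic force acts, so mechanical energy is conserved: ½mv² = U₁ − U₂ = kQq(1/r₁ − 1/r₂).
U₁ − U₂ = (8.99×10⁹ N·m²/C²)(-6.74×10⁻⁶ C)(6.37×10⁻⁶ C)(1/0.687 − 1/0.521) = 0.179 J.
v = √(2·0.179/0.0261) = 3.70 m/s.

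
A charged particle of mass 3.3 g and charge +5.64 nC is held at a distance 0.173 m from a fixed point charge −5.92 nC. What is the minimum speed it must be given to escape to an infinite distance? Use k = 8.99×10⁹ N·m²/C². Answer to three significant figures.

To just escape, total mechanical energy must reach zero at infinity: ½mv²_min + U = 0, so ½mv²_min = −U = |kQq|/r.
|U| = |kQq|/r = (8.99×10⁹ N·m²/C²)(5.92×10⁻⁹)(5.64×10⁻⁹)/(0.173) = 1.74×10⁻⁶ J.
v_min = √(2|U|/m) = √(2·1.74×10⁻⁶/3.30×10⁻³) = 0.0324 m/s.

0.0324 m/s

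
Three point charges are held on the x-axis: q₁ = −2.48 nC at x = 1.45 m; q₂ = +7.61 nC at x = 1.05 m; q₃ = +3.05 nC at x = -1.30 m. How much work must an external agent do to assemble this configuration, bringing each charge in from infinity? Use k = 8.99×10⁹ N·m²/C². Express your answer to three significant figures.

-3.60×10⁻⁷ J

The work to assemble the configuration equals its total potential energy, U = Σ kqᵢqⱼ/rᵢⱼ over all pairs.
Pair separations: r₁₂ = 0.400 m, r₁₃ = 2.75 m, r₂₃ = 2.35 m.
U = (-4.24×10⁻⁷) + (-2.47×10⁻⁸) + (8.88×10⁻⁸) = -3.60×10⁻⁷ J.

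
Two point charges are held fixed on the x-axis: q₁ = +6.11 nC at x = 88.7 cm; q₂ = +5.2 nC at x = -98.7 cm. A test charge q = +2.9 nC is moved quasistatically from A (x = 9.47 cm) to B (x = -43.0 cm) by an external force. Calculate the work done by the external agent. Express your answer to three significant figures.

For quasistatic motion the external work equals the change in potential energy: W_ext = qΔV = q(V_B − V_A).
At A: distances to the source charges are 0.792 m, 1.08 m; V_A = Σ kqᵢ/rᵢ = 113 V.
At B: distances to the source charges are 1.32 m, 0.557 m; V_B = Σ kqᵢ/rᵢ = 126 V.
ΔV = V_B − V_A = 13.1 V.
W_ext = qΔV = (2.90×10⁻⁹ C)(13.1 V) = 3.80×10⁻⁸ J.

3.80×10⁻⁸ J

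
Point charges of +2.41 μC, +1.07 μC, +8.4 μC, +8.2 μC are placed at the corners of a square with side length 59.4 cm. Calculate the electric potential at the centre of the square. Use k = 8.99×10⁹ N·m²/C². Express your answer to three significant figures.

Electric potential is a scalar, so the contributions from each charge add algebraically: V = Σ kqᵢ/rᵢ.
The distance from each corner to the centre is a√2/2 = 0.420 m.
V = k[(2.41×10⁻⁶)/(0.420) + (1.07×10⁻⁶)/(0.420) + (8.40×10⁻⁶)/(0.420) + (8.20×10⁻⁶)/(0.420)] = 4.30×10⁵ V.

4.30×10⁵ V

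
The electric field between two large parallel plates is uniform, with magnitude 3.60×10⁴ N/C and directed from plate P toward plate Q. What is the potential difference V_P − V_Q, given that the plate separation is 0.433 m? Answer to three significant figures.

1.56×10⁴ V

In a uniform field, potential decreases in the direction of E: ΔV = −E·d for a displacement d parallel to E.
Going from Q to P is a displacement of 0.433 m opposite to the field, so V_P − V_Q = +Ed = 1.56×10⁴ V.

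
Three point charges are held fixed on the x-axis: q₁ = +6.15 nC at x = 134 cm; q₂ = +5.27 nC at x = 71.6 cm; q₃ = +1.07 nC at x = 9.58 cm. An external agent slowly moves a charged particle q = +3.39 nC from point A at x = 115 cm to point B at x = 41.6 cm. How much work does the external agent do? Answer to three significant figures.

-5.47×10⁻⁷ J

For quasistatic motion the external work equals the change in potential energy: W_ext = qΔV = q(V_B − V_A).
At A: distances to the source charges are 0.190 m, 0.434 m, 1.05 m; V_A = Σ kqᵢ/rᵢ = 409 V.
At B: distances to the source charges are 0.924 m, 0.300 m, 0.320 m; V_B = Σ kqᵢ/rᵢ = 248 V.
ΔV = V_B − V_A = -161 V.
W_ext = qΔV = (3.39×10⁻⁹ C)(-161 V) = -5.47×10⁻⁷ J.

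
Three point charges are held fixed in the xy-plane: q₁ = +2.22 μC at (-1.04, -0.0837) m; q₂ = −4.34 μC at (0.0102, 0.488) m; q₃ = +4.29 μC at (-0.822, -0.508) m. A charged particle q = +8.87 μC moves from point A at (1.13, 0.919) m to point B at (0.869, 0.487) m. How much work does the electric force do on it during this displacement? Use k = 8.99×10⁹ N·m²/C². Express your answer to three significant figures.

0.0669 J

The work done by the electric force is W_field = −ΔU = −q(V_B − V_A) = q(V_A − V_B).
At A: distances to the source charges are 2.39 m, 1.20 m, 2.42 m; V_A = Σ kqᵢ/rᵢ = -8220 V.
At B: distances to the source charges are 1.99 m, 0.859 m, 1.96 m; V_B = Σ kqᵢ/rᵢ = -1.58×10⁴ V.
ΔV = V_B − V_A = -7540 V.
W_field = −qΔV = −(8.87×10⁻⁶ C)(-7540 V) = 0.0669 J.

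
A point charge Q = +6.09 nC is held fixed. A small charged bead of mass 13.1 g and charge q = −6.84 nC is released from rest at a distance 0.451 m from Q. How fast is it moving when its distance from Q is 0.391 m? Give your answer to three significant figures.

4.41×10⁻³ m/s

Only the electrostatic force acts, so mechanical energy is conserved: ½mv² = U₁ − U₂ = kQq(1/r₁ − 1/r₂).
U₁ − U₂ = (8.99×10⁹ N·m²/C²)(6.09×10⁻⁹ C)(-6.84×10⁻⁹ C)(1/0.451 − 1/0.391) = 1.27×10⁻⁷ J.
v = √(2·1.27×10⁻⁷/0.0131) = 4.41×10⁻³ m/s.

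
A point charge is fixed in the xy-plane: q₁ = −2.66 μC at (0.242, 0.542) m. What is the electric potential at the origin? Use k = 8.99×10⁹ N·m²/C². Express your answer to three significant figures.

-4.03×10⁴ V

Electric potential is a scalar, so the contributions from each charge add algebraically: V = Σ kqᵢ/rᵢ.
Distances from the field point to each charge: r₁ = 0.594 m.
V = k[(-2.66×10⁻⁶)/(0.594)] = -4.03×10⁴ V.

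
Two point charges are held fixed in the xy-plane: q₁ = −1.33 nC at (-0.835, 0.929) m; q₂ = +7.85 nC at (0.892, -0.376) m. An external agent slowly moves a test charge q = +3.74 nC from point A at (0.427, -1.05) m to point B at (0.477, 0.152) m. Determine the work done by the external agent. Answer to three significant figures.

6.04×10⁻⁸ J

For quasistatic motion the external work equals the change in potential energy: W_ext = qΔV = q(V_B − V_A).
At A: distances to the source charges are 2.35 m, 0.819 m; V_A = Σ kqᵢ/rᵢ = 81.1 V.
At B: distances to the source charges are 1.52 m, 0.672 m; V_B = Σ kqᵢ/rᵢ = 97.2 V.
ΔV = V_B − V_A = 16.2 V.
W_ext = qΔV = (3.74×10⁻⁹ C)(16.2 V) = 6.04×10⁻⁸ J.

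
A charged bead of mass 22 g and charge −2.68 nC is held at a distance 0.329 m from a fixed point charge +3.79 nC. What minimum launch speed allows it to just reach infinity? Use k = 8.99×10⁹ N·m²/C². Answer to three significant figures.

5.02×10⁻³ m/s

To just escape, total mechanical energy must reach zero at infinity: ½mv²_min + U = 0, so ½mv²_min = −U = |kQq|/r.
|U| = |kQq|/r = (8.99×10⁹ N·m²/C²)(3.79×10⁻⁹)(2.68×10⁻⁹)/(0.329) = 2.78×10⁻⁷ J.
v_min = √(2|U|/m) = √(2·2.78×10⁻⁷/0.0220) = 5.02×10⁻³ m/s.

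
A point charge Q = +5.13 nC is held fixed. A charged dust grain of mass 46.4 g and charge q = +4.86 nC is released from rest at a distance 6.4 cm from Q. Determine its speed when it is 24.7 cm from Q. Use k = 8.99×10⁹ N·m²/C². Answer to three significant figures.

0.0106 m/s

Only the electrostatic force acts, so mechanical energy is conserved: ½mv² = U₁ − U₂ = kQq(1/r₁ − 1/r₂).
U₁ − U₂ = (8.99×10⁹ N·m²/C²)(5.13×10⁻⁹ C)(4.86×10⁻⁹ C)(1/0.0640 − 1/0.247) = 2.59×10⁻⁶ J.
v = √(2·2.59×10⁻⁶/0.0464) = 0.0106 m/s.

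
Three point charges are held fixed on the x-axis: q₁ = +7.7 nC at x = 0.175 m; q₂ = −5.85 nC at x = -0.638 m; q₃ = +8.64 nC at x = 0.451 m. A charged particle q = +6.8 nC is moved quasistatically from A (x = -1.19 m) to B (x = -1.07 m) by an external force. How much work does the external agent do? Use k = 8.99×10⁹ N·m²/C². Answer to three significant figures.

For quasistatic motion the external work equals the change in potential energy: W_ext = qΔV = q(V_B − V_A).
At A: distances to the source charges are 1.36 m, 0.552 m, 1.64 m; V_A = Σ kqᵢ/rᵢ = 2.77 V.
At B: distances to the source charges are 1.25 m, 0.432 m, 1.52 m; V_B = Σ kqᵢ/rᵢ = -15.1 V.
ΔV = V_B − V_A = -17.8 V.
W_ext = qΔV = (6.80×10⁻⁹ C)(-17.8 V) = -1.21×10⁻⁷ J.

-1.21×10⁻⁷ J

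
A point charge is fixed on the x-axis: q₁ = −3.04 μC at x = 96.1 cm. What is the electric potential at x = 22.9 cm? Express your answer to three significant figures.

-3.73×10⁴ V

The total potential is the scalar sum of each charge's contribution, V = Σ kqᵢ/rᵢ.
V = k[(-3.04×10⁻⁶)/(0.732)] = -3.73×10⁴ V.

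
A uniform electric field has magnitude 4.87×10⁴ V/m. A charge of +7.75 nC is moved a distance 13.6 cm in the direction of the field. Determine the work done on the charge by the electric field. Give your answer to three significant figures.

5.13×10⁻⁵ J

The potential change for a displacement 13.6 cm in the direction of the field is ΔV = −Ed = -6620 V.
W_field = −qΔV = 5.13×10⁻⁵ J.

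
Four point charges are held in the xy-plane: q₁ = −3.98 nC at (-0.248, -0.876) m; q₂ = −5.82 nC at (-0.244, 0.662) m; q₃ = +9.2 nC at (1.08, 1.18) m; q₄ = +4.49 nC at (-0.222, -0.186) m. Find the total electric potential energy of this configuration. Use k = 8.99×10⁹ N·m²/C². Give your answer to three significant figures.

The work to assemble the configuration equals its total potential energy, U = Σ kqᵢqⱼ/rᵢⱼ over all pairs.
Pair separations: r₁₂ = 1.54 m, r₁₃ = 2.45 m, r₁₄ = 0.690 m, r₂₃ = 1.42 m, r₂₄ = 0.848 m, r₃₄ = 1.89 m.
Summing all 6 pair terms gives U = -6.50×10⁻⁷ J.

-6.50×10⁻⁷ J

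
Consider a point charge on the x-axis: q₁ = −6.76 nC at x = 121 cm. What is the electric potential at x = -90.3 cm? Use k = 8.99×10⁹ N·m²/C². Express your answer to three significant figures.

The total potential is the scalar sum of each charge's contribution, V = Σ kqᵢ/rᵢ.
V = k[(-6.76×10⁻⁹)/(2.11)] = -28.8 V.

-28.8 V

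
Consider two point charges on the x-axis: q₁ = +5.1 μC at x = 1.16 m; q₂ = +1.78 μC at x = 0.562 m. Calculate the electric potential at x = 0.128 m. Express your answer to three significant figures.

8.13×10⁴ V

Electric potential is a scalar, so the contributions from each charge add algebraically: V = Σ kqᵢ/rᵢ.
Distances from the field point to each charge: r₁ = 1.03 m, r₂ = 0.434 m.
V = k[(5.10×10⁻⁶)/(1.03) + (1.78×10⁻⁶)/(0.434)] = 8.13×10⁴ V.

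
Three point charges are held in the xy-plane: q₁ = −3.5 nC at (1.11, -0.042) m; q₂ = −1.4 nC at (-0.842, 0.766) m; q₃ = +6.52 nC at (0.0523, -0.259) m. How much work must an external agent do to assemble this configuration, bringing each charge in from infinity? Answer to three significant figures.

The work to assemble the configuration equals its total potential energy, U = Σ kqᵢqⱼ/rᵢⱼ over all pairs.
Pair separations: r₁₂ = 2.11 m, r₁₃ = 1.08 m, r₂₃ = 1.36 m.
U = (2.09×10⁻⁸) + (-1.90×10⁻⁷) + (-6.03×10⁻⁸) = -2.29×10⁻⁷ J.

-2.29×10⁻⁷ J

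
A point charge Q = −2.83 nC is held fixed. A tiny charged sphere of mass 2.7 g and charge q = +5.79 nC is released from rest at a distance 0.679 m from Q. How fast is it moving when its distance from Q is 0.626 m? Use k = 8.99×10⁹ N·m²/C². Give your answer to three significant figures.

3.69×10⁻³ m/s

Only the electrostatic force acts, so mechanical energy is conserved: ½mv² = U₁ − U₂ = kQq(1/r₁ − 1/r₂).
U₁ − U₂ = (8.99×10⁹ N·m²/C²)(-2.83×10⁻⁹ C)(5.79×10⁻⁹ C)(1/0.679 − 1/0.626) = 1.84×10⁻⁸ J.
v = √(2·1.84×10⁻⁸/2.70×10⁻³) = 3.69×10⁻³ m/s.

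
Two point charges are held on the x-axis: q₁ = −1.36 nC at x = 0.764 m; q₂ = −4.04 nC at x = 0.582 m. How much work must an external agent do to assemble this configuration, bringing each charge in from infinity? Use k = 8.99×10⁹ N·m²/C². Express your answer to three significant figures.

The work to assemble the configuration equals its total potential energy, U = Σ kqᵢqⱼ/rᵢⱼ over all pairs.
Pair separations: r₁₂ = 0.182 m.
U = (2.71×10⁻⁷) = 2.71×10⁻⁷ J.

2.71×10⁻⁷ J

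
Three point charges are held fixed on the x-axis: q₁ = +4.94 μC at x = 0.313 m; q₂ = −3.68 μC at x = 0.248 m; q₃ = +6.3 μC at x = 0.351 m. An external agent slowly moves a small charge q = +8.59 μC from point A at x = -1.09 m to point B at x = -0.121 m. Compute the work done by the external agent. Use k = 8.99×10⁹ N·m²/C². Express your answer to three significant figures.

0.742 J

For quasistatic motion the external work equals the change in potential energy: W_ext = qΔV = q(V_B − V_A).
At A: distances to the source charges are 1.40 m, 1.34 m, 1.44 m; V_A = Σ kqᵢ/rᵢ = 4.62×10⁴ V.
At B: distances to the source charges are 0.434 m, 0.369 m, 0.472 m; V_B = Σ kqᵢ/rᵢ = 1.33×10⁵ V.
ΔV = V_B − V_A = 8.64×10⁴ V.
W_ext = qΔV = (8.59×10⁻⁶ C)(8.64×10⁴ V) = 0.742 J.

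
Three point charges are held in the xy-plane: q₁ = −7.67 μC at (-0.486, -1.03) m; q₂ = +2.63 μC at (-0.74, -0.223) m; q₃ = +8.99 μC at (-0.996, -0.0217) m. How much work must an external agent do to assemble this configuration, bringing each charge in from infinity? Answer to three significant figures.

The assembly work is the sum of pairwise potential energies, U = Σ_{i<j} kqᵢqⱼ/rᵢⱼ.
Pair separations: r₁₂ = 0.846 m, r₁₃ = 1.13 m, r₂₃ = 0.326 m.
U = (-0.214) + (-0.549) + (0.653) = -0.110 J.

-0.110 J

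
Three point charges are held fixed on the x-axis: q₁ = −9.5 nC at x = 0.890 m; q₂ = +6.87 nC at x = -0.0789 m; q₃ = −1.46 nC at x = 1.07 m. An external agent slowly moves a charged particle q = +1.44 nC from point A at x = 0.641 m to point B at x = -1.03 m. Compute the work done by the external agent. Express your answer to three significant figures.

4.35×10⁻⁷ J

For quasistatic motion the external work equals the change in potential energy: W_ext = qΔV = q(V_B − V_A).
At A: distances to the source charges are 0.249 m, 0.720 m, 0.429 m; V_A = Σ kqᵢ/rᵢ = -288 V.
At B: distances to the source charges are 1.92 m, 0.951 m, 2.10 m; V_B = Σ kqᵢ/rᵢ = 14.2 V.
ΔV = V_B − V_A = 302 V.
W_ext = qΔV = (1.44×10⁻⁹ C)(302 V) = 4.35×10⁻⁷ J.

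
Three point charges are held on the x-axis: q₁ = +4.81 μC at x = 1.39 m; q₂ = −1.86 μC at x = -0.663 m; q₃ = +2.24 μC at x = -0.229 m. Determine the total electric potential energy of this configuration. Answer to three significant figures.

-0.0657 J

The assembly work is the sum of pairwise potential energies, U = Σ_{i<j} kqᵢqⱼ/rᵢⱼ.
Pair separations: r₁₂ = 2.05 m, r₁₃ = 1.62 m, r₂₃ = 0.434 m.
U = (-0.0392) + (0.0598) + (-0.0863) = -0.0657 J.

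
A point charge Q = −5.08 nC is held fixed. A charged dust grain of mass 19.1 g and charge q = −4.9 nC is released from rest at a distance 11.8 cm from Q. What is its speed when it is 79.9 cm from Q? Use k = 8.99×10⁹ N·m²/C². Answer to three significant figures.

0.0130 m/s

Only the electrostatic force acts, so mechanical energy is conserved: ½mv² = U₁ − U₂ = kQq(1/r₁ − 1/r₂).
U₁ − U₂ = (8.99×10⁹ N·m²/C²)(-5.08×10⁻⁹ C)(-4.90×10⁻⁹ C)(1/0.118 − 1/0.799) = 1.62×10⁻⁶ J.
v = √(2·1.62×10⁻⁶/0.0191) = 0.0130 m/s.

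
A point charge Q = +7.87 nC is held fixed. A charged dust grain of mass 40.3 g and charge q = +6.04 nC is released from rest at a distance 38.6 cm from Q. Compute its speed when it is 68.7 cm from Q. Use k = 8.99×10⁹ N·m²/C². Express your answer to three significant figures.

4.91×10⁻³ m/s

Only the electrostatic force acts, so mechanical energy is conserved: ½mv² = U₁ − U₂ = kQq(1/r₁ − 1/r₂).
U₁ − U₂ = (8.99×10⁹ N·m²/C²)(7.87×10⁻⁹ C)(6.04×10⁻⁹ C)(1/0.386 − 1/0.687) = 4.85×10⁻⁷ J.
v = √(2·4.85×10⁻⁷/0.0403) = 4.91×10⁻³ m/s.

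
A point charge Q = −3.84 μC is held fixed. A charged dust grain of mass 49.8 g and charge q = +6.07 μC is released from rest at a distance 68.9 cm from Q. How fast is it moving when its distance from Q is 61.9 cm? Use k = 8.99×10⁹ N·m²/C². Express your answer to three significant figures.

1.18 m/s

Only the electrostatic force acts, so mechanical energy is conserved: ½mv² = U₁ − U₂ = kQq(1/r₁ − 1/r₂).
U₁ − U₂ = (8.99×10⁹ N·m²/C²)(-3.84×10⁻⁶ C)(6.07×10⁻⁶ C)(1/0.689 − 1/0.619) = 0.0344 J.
v = √(2·0.0344/0.0498) = 1.18 m/s.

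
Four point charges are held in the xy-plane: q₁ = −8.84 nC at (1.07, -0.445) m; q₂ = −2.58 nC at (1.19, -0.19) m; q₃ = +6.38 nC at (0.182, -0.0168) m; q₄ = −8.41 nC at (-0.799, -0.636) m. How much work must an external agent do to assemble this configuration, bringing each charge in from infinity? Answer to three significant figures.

1.04×10⁻⁷ J

The work to assemble the configuration equals its total potential energy, U = Σ kqᵢqⱼ/rᵢⱼ over all pairs.
Pair separations: r₁₂ = 0.282 m, r₁₃ = 0.986 m, r₁₄ = 1.88 m, r₂₃ = 1.02 m, r₂₄ = 2.04 m, r₃₄ = 1.16 m.
Summing all 6 pair terms gives U = 1.04×10⁻⁷ J.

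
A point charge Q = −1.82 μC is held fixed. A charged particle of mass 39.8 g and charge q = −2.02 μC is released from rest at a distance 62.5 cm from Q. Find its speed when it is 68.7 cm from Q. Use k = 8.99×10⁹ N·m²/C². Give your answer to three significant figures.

Only the electrostatic force acts, so mechanical energy is conserved: ½mv² = U₁ − U₂ = kQq(1/r₁ − 1/r₂).
U₁ − U₂ = (8.99×10⁹ N·m²/C²)(-1.82×10⁻⁶ C)(-2.02×10⁻⁶ C)(1/0.625 − 1/0.687) = 4.77×10⁻³ J.
v = √(2·4.77×10⁻³/0.0398) = 0.490 m/s.

0.490 m/s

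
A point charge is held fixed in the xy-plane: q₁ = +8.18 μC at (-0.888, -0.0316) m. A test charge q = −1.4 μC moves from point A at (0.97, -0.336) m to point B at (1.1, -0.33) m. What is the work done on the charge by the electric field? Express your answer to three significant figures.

-3.47×10⁻³ J

The work done by the electric force is W_field = −ΔU = −q(V_B − V_A) = q(V_A − V_B).
At A: distance to the source charge is 1.88 m; V_A = kq₁/r = 3.91×10⁴ V.
At B: distance to the source charge is 2.01 m; V_B = kq₁/r = 3.66×10⁴ V.
ΔV = V_B − V_A = -2480 V.
W_field = −qΔV = −(-1.40×10⁻⁶ C)(-2480 V) = -3.47×10⁻³ J.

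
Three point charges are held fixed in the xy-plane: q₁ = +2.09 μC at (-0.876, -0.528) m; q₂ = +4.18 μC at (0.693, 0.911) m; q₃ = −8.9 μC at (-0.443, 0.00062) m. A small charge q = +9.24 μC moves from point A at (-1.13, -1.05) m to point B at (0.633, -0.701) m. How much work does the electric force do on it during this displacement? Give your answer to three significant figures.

0.0858 J

The work done by the electric force is W_field = −ΔU = −q(V_B − V_A) = q(V_A − V_B).
At A: distances to the source charges are 0.581 m, 2.68 m, 1.26 m; V_A = Σ kqᵢ/rᵢ = -1.73×10⁴ V.
At B: distances to the source charges are 1.52 m, 1.61 m, 1.28 m; V_B = Σ kqᵢ/rᵢ = -2.66×10⁴ V.
ΔV = V_B − V_A = -9280 V.
W_field = −qΔV = −(9.24×10⁻⁶ C)(-9280 V) = 0.0858 J.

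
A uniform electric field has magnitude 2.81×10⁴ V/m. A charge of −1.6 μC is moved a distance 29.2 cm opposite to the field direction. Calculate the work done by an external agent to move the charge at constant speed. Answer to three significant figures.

-0.0131 J

The potential change for a displacement 29.2 cm opposite to the field direction is ΔV = +Ed = 8210 V.
W_ext = qΔV = -0.0131 J.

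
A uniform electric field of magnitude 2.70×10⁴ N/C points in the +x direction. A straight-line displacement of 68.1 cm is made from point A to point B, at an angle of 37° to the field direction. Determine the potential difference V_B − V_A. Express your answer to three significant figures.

-1.47×10⁴ V

Only the component of displacement along E changes the potential: ΔV = −E·d·cosθ.
ΔV = −(2.70×10⁴ V/m)(0.681 m)cos37° = -1.47×10⁴ V.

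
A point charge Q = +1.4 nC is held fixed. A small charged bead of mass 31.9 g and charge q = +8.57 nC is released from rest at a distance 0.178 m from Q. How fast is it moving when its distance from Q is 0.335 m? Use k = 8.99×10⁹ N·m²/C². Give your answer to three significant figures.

Only the electrostatic force acts, so mechanical energy is conserved: ½mv² = U₁ − U₂ = kQq(1/r₁ − 1/r₂).
U₁ − U₂ = (8.99×10⁹ N·m²/C²)(1.40×10⁻⁹ C)(8.57×10⁻⁹ C)(1/0.178 − 1/0.335) = 2.84×10⁻⁷ J.
v = √(2·2.84×10⁻⁷/0.0319) = 4.22×10⁻³ m/s.

4.22×10⁻³ m/s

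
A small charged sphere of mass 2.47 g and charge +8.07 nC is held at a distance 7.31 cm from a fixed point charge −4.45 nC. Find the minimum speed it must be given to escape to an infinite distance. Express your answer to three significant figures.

0.0598 m/s

To just escape, total mechanical energy must reach zero at infinity: ½mv²_min + U = 0, so ½mv²_min = −U = |kQq|/r.
|U| = |kQq|/r = (8.99×10⁹ N·m²/C²)(4.45×10⁻⁹)(8.07×10⁻⁹)/(0.0731) = 4.42×10⁻⁶ J.
v_min = √(2|U|/m) = √(2·4.42×10⁻⁶/2.47×10⁻³) = 0.0598 m/s.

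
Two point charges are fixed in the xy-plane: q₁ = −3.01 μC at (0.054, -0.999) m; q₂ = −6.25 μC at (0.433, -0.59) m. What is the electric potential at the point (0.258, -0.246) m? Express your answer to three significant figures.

The total potential is the scalar sum of each charge's contribution, V = Σ kqᵢ/rᵢ.
Distances from the field point to each charge: r₁ = 0.780 m, r₂ = 0.386 m.
V = k[(-3.01×10⁻⁶)/(0.780) + (-6.25×10⁻⁶)/(0.386)] = -1.80×10⁵ V.

-1.80×10⁵ V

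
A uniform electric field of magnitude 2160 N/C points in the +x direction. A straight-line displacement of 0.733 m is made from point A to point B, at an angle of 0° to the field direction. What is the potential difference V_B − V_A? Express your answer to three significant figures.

-1580 V

Only the component of displacement along E changes the potential: ΔV = −E·d·cosθ.
ΔV = −(2160 V/m)(0.733 m)cos0° = -1580 V.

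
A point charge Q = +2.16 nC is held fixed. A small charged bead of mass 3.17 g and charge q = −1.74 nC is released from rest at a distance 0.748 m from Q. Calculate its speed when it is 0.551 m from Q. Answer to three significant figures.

Only the electrostatic force acts, so mechanical energy is conserved: ½mv² = U₁ − U₂ = kQq(1/r₁ − 1/r₂).
U₁ − U₂ = (8.99×10⁹ N·m²/C²)(2.16×10⁻⁹ C)(-1.74×10⁻⁹ C)(1/0.748 − 1/0.551) = 1.62×10⁻⁸ J.
v = √(2·1.62×10⁻⁸/3.17×10⁻³) = 3.19×10⁻³ m/s.

3.19×10⁻³ m/s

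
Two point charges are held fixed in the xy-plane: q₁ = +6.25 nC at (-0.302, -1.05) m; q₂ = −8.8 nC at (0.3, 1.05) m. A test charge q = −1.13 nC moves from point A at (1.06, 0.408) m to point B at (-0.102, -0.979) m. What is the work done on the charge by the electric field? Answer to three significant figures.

3.14×10⁻⁷ J

The work done by the electric force is W_field = −ΔU = −q(V_B − V_A) = q(V_A − V_B).
At A: distances to the source charges are 2.00 m, 0.995 m; V_A = Σ kqᵢ/rᵢ = -51.4 V.
At B: distances to the source charges are 0.212 m, 2.07 m; V_B = Σ kqᵢ/rᵢ = 227 V.
ΔV = V_B − V_A = 278 V.
W_field = −qΔV = −(-1.13×10⁻⁹ C)(278 V) = 3.14×10⁻⁷ J.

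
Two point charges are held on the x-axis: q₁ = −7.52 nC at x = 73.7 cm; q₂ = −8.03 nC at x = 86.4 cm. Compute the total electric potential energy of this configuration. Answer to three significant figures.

4.27×10⁻⁶ J

The assembly work is the sum of pairwise potential energies, U = Σ_{i<j} kqᵢqⱼ/rᵢⱼ.
Pair separations: r₁₂ = 0.127 m.
U = (4.27×10⁻⁶) = 4.27×10⁻⁶ J.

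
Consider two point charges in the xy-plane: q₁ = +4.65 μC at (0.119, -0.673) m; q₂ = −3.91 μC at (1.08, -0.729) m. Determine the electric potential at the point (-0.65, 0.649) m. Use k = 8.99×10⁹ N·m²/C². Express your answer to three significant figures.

1.14×10⁴ V

Electric potential is a scalar, so the contributions from each charge add algebraically: V = Σ kqᵢ/rᵢ.
Distances from the field point to each charge: r₁ = 1.53 m, r₂ = 2.21 m.
V = k[(4.65×10⁻⁶)/(1.53) + (-3.91×10⁻⁶)/(2.21)] = 1.14×10⁴ V.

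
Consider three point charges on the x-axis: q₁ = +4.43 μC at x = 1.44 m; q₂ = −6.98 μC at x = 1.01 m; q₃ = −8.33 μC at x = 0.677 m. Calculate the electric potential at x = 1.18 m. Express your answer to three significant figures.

-3.65×10⁵ V

Electric potential is a scalar, so the contributions from each charge add algebraically: V = Σ kqᵢ/rᵢ.
Distances from the field point to each charge: r₁ = 0.260 m, r₂ = 0.170 m, r₃ = 0.503 m.
V = k[(4.43×10⁻⁶)/(0.260) + (-6.98×10⁻⁶)/(0.170) + (-8.33×10⁻⁶)/(0.503)] = -3.65×10⁵ V.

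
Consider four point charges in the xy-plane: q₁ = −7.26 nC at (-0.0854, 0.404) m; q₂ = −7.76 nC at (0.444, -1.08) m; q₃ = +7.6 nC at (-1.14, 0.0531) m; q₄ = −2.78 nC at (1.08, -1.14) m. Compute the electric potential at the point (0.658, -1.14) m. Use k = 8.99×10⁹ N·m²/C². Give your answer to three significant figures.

The total potential is the scalar sum of each charge's contribution, V = Σ kqᵢ/rᵢ.
Distances from the field point to each charge: r₁ = 1.71 m, r₂ = 0.222 m, r₃ = 2.16 m, r₄ = 0.422 m.
V = k[(-7.26×10⁻⁹)/(1.71) + (-7.76×10⁻⁹)/(0.222) + (7.60×10⁻⁹)/(2.16) + (-2.78×10⁻⁹)/(0.422)] = -380 V.

-380 V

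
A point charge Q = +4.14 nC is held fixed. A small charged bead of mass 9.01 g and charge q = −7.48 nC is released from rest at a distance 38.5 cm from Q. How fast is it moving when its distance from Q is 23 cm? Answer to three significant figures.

Only the electrostatic force acts, so mechanical energy is conserved: ½mv² = U₁ − U₂ = kQq(1/r₁ − 1/r₂).
U₁ − U₂ = (8.99×10⁹ N·m²/C²)(4.14×10⁻⁹ C)(-7.48×10⁻⁹ C)(1/0.385 − 1/0.230) = 4.87×10⁻⁷ J.
v = √(2·4.87×10⁻⁷/9.01×10⁻³) = 0.0104 m/s.

0.0104 m/s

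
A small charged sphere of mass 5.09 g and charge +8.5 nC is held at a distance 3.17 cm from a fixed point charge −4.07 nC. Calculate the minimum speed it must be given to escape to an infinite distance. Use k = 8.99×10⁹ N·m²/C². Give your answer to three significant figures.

To just escape, total mechanical energy must reach zero at infinity: ½mv²_min + U = 0, so ½mv²_min = −U = |kQq|/r.
|U| = |kQq|/r = (8.99×10⁹ N·m²/C²)(4.07×10⁻⁹)(8.50×10⁻⁹)/(0.0317) = 9.81×10⁻⁶ J.
v_min = √(2|U|/m) = √(2·9.81×10⁻⁶/5.09×10⁻³) = 0.0621 m/s.

0.0621 m/s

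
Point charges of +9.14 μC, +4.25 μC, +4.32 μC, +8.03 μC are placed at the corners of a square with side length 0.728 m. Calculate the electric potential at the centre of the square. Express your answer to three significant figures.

4.50×10⁵ V

The total potential is the scalar sum of each charge's contribution, V = Σ kqᵢ/rᵢ.
The distance from each corner to the centre is a√2/2 = 0.515 m.
V = k[(9.14×10⁻⁶)/(0.515) + (4.25×10⁻⁶)/(0.515) + (4.32×10⁻⁶)/(0.515) + (8.03×10⁻⁶)/(0.515)] = 4.50×10⁵ V.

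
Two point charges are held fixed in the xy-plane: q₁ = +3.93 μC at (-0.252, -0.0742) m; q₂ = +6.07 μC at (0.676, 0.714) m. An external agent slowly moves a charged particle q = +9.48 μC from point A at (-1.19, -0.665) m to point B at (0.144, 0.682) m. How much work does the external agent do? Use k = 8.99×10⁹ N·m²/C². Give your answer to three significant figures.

0.838 J

For quasistatic motion the external work equals the change in potential energy: W_ext = qΔV = q(V_B − V_A).
At A: distances to the source charges are 1.11 m, 2.32 m; V_A = Σ kqᵢ/rᵢ = 5.54×10⁴ V.
At B: distances to the source charges are 0.854 m, 0.533 m; V_B = Σ kqᵢ/rᵢ = 1.44×10⁵ V.
ΔV = V_B − V_A = 8.84×10⁴ V.
W_ext = qΔV = (9.48×10⁻⁶ C)(8.84×10⁴ V) = 0.838 J.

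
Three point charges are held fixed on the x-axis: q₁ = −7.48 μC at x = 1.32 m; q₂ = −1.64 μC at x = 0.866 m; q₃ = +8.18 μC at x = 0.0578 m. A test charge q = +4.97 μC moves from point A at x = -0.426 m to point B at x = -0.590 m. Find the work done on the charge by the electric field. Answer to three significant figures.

0.168 J

The work done by the electric force is W_field = −ΔU = −q(V_B − V_A) = q(V_A − V_B).
At A: distances to the source charges are 1.75 m, 1.29 m, 0.484 m; V_A = Σ kqᵢ/rᵢ = 1.02×10⁵ V.
At B: distances to the source charges are 1.91 m, 1.46 m, 0.648 m; V_B = Σ kqᵢ/rᵢ = 6.82×10⁴ V.
ΔV = V_B − V_A = -3.39×10⁴ V.
W_field = −qΔV = −(4.97×10⁻⁶ C)(-3.39×10⁴ V) = 0.168 J.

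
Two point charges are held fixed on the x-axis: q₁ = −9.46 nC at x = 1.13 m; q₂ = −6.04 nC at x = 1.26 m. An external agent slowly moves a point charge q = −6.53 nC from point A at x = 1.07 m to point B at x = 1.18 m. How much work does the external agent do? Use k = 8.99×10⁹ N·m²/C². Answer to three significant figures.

4.42×10⁻⁶ J

For quasistatic motion the external work equals the change in potential energy: W_ext = qΔV = q(V_B − V_A).
At A: distances to the source charges are 0.0600 m, 0.190 m; V_A = Σ kqᵢ/rᵢ = -1700 V.
At B: distances to the source charges are 0.0500 m, 0.0800 m; V_B = Σ kqᵢ/rᵢ = -2380 V.
ΔV = V_B − V_A = -676 V.
W_ext = qΔV = (-6.53×10⁻⁹ C)(-676 V) = 4.42×10⁻⁶ J.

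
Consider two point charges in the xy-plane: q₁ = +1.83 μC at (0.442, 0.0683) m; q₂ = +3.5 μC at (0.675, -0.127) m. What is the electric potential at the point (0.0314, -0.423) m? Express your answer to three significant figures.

7.01×10⁴ V

The total potential is the scalar sum of each charge's contribution, V = Σ kqᵢ/rᵢ.
Distances from the field point to each charge: r₁ = 0.640 m, r₂ = 0.708 m.
V = k[(1.83×10⁻⁶)/(0.640) + (3.50×10⁻⁶)/(0.708)] = 7.01×10⁴ V.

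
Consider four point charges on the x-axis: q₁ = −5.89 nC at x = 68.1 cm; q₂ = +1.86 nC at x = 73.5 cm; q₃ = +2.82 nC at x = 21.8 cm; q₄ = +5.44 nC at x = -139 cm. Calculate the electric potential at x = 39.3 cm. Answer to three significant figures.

The total potential is the scalar sum of each charge's contribution, V = Σ kqᵢ/rᵢ.
Distances from the field point to each charge: r₁ = 0.288 m, r₂ = 0.342 m, r₃ = 0.175 m, r₄ = 1.78 m.
V = k[(-5.89×10⁻⁹)/(0.288) + (1.86×10⁻⁹)/(0.342) + (2.82×10⁻⁹)/(0.175) + (5.44×10⁻⁹)/(1.78)] = 37.3 V.

37.3 V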